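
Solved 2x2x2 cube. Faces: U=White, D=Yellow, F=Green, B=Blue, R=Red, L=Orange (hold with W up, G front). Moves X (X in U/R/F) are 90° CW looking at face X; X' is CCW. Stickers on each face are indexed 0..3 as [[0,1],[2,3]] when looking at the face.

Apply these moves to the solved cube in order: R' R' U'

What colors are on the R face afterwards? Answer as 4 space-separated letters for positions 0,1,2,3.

After move 1 (R'): R=RRRR U=WBWB F=GWGW D=YGYG B=YBYB
After move 2 (R'): R=RRRR U=WYWY F=GBGB D=YWYW B=GBGB
After move 3 (U'): U=YYWW F=OOGB R=GBRR B=RRGB L=GBOO
Query: R face = GBRR

Answer: G B R R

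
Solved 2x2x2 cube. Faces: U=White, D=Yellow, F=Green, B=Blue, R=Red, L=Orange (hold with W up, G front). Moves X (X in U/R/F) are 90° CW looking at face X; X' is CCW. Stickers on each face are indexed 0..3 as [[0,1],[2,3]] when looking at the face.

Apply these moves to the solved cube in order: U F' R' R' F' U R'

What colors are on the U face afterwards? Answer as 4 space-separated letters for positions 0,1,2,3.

Answer: R G B G

Derivation:
After move 1 (U): U=WWWW F=RRGG R=BBRR B=OOBB L=GGOO
After move 2 (F'): F=RGRG U=WWBR R=YBYR D=GOYY L=GWOW
After move 3 (R'): R=BRYY U=WBBO F=RWRR D=GGYG B=YOOB
After move 4 (R'): R=RYBY U=WOBY F=RBRO D=GWYR B=GOGB
After move 5 (F'): F=BORR U=WORB R=WYGY D=WWYR L=GYOB
After move 6 (U): U=RWBO F=WYRR R=GOGY B=GYGB L=BOOB
After move 7 (R'): R=OYGG U=RGBG F=WWRO D=WYYR B=RYWB
Query: U face = RGBG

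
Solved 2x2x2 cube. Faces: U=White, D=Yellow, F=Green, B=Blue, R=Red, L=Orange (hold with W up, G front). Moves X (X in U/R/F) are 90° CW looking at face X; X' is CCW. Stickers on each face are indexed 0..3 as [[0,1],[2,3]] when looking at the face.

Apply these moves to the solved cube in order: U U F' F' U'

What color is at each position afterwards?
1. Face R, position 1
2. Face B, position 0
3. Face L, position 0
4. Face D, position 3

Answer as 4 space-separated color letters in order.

After move 1 (U): U=WWWW F=RRGG R=BBRR B=OOBB L=GGOO
After move 2 (U): U=WWWW F=BBGG R=OORR B=GGBB L=RROO
After move 3 (F'): F=BGBG U=WWOR R=YOYR D=ROYY L=RWOW
After move 4 (F'): F=GGBB U=WWYY R=OORR D=WWYY L=RROO
After move 5 (U'): U=WYWY F=RRBB R=GGRR B=OOBB L=GGOO
Query 1: R[1] = G
Query 2: B[0] = O
Query 3: L[0] = G
Query 4: D[3] = Y

Answer: G O G Y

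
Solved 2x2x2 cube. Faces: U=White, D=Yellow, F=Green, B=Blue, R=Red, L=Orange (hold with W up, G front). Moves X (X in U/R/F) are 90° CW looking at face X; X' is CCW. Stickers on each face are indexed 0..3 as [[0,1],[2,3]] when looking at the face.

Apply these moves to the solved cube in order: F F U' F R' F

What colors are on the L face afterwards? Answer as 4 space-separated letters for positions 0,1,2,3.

Answer: B O O O

Derivation:
After move 1 (F): F=GGGG U=WWOO R=WRWR D=RRYY L=OYOY
After move 2 (F): F=GGGG U=WWYY R=OROR D=WWYY L=OROR
After move 3 (U'): U=WYWY F=ORGG R=GGOR B=ORBB L=BBOR
After move 4 (F): F=GOGR U=WYRB R=WGYR D=OGYY L=BWOW
After move 5 (R'): R=GRWY U=WBRO F=GYGB D=OOYR B=YRGB
After move 6 (F): F=GGBY U=WBWW R=RROY D=WGYR L=BOOO
Query: L face = BOOO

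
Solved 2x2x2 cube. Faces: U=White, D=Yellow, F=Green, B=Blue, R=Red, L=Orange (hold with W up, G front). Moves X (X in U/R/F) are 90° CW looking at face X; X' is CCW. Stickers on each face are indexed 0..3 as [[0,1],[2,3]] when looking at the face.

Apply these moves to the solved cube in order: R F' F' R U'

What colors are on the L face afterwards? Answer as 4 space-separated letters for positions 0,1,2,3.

Answer: Y B O R

Derivation:
After move 1 (R): R=RRRR U=WGWG F=GYGY D=YBYB B=WBWB
After move 2 (F'): F=YYGG U=WGRR R=BRYR D=OOYB L=OGOW
After move 3 (F'): F=YGYG U=WGBY R=OROR D=GWYB L=OROR
After move 4 (R): R=OORR U=WGBG F=YWYB D=GWYW B=YBGB
After move 5 (U'): U=GGWB F=ORYB R=YWRR B=OOGB L=YBOR
Query: L face = YBOR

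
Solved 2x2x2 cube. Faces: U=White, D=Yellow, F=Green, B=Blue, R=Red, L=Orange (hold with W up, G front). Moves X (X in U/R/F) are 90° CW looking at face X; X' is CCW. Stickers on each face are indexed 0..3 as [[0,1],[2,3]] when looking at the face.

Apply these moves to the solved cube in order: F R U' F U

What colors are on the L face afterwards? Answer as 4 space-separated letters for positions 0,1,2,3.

Answer: G O O B

Derivation:
After move 1 (F): F=GGGG U=WWOO R=WRWR D=RRYY L=OYOY
After move 2 (R): R=WWRR U=WGOG F=GRGY D=RBYB B=OBWB
After move 3 (U'): U=GGWO F=OYGY R=GRRR B=WWWB L=OBOY
After move 4 (F): F=GOYY U=GGYB R=WROR D=RGYB L=OROB
After move 5 (U): U=YGBG F=WRYY R=WWOR B=ORWB L=GOOB
Query: L face = GOOB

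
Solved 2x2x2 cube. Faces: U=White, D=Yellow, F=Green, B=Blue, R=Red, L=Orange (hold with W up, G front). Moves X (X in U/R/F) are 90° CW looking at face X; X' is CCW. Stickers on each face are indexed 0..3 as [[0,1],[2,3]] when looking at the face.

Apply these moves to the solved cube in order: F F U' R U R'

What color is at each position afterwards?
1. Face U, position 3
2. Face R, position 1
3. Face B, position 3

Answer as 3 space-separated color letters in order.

After move 1 (F): F=GGGG U=WWOO R=WRWR D=RRYY L=OYOY
After move 2 (F): F=GGGG U=WWYY R=OROR D=WWYY L=OROR
After move 3 (U'): U=WYWY F=ORGG R=GGOR B=ORBB L=BBOR
After move 4 (R): R=OGRG U=WRWG F=OWGY D=WBYO B=YRYB
After move 5 (U): U=WWGR F=OGGY R=YRRG B=BBYB L=OWOR
After move 6 (R'): R=RGYR U=WYGB F=OWGR D=WGYY B=OBBB
Query 1: U[3] = B
Query 2: R[1] = G
Query 3: B[3] = B

Answer: B G B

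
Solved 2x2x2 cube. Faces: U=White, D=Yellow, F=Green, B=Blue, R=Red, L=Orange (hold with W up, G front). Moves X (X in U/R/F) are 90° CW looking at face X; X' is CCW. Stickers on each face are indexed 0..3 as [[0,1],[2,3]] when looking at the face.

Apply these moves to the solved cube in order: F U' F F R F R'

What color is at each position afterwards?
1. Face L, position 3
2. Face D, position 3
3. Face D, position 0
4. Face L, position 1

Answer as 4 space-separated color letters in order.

After move 1 (F): F=GGGG U=WWOO R=WRWR D=RRYY L=OYOY
After move 2 (U'): U=WOWO F=OYGG R=GGWR B=WRBB L=BBOY
After move 3 (F): F=GOGY U=WOYB R=WGOR D=WGYY L=BROR
After move 4 (F): F=GGYO U=WORR R=YGBR D=OWYY L=BWOG
After move 5 (R): R=BYRG U=WGRO F=GWYY D=OBYW B=RROB
After move 6 (F): F=YGYW U=WGGW R=RYOG D=RBYW L=BOOB
After move 7 (R'): R=YGRO U=WOGR F=YGYW D=RGYW B=WRBB
Query 1: L[3] = B
Query 2: D[3] = W
Query 3: D[0] = R
Query 4: L[1] = O

Answer: B W R O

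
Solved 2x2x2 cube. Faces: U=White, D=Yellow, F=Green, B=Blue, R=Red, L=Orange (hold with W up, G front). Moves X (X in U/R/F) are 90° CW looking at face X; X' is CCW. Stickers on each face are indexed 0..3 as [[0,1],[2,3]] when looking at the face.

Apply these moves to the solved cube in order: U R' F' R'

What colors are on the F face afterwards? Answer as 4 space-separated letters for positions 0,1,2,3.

After move 1 (U): U=WWWW F=RRGG R=BBRR B=OOBB L=GGOO
After move 2 (R'): R=BRBR U=WBWO F=RWGW D=YRYG B=YOYB
After move 3 (F'): F=WWRG U=WBBB R=RRYR D=GOYG L=GOOW
After move 4 (R'): R=RRRY U=WYBY F=WBRB D=GWYG B=GOOB
Query: F face = WBRB

Answer: W B R B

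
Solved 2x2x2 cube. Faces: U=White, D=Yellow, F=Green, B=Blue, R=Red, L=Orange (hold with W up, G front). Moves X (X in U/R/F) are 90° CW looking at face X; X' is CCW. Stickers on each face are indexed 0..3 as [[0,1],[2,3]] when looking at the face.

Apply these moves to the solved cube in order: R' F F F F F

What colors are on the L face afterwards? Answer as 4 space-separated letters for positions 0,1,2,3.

After move 1 (R'): R=RRRR U=WBWB F=GWGW D=YGYG B=YBYB
After move 2 (F): F=GGWW U=WBOO R=WRBR D=RRYG L=OYOG
After move 3 (F): F=WGWG U=WBGY R=OROR D=BWYG L=OROR
After move 4 (F): F=WWGG U=WBRR R=GRYR D=OOYG L=OBOW
After move 5 (F): F=GWGW U=WBWB R=RRRR D=YGYG L=OOOO
After move 6 (F): F=GGWW U=WBOO R=WRBR D=RRYG L=OYOG
Query: L face = OYOG

Answer: O Y O G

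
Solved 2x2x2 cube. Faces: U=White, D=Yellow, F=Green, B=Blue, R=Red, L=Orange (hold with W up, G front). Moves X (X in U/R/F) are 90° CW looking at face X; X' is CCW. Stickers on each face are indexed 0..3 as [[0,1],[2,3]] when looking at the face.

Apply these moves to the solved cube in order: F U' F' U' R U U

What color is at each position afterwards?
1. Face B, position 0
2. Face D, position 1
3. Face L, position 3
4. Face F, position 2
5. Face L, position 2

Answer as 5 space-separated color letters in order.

After move 1 (F): F=GGGG U=WWOO R=WRWR D=RRYY L=OYOY
After move 2 (U'): U=WOWO F=OYGG R=GGWR B=WRBB L=BBOY
After move 3 (F'): F=YGOG U=WOGW R=RGRR D=BYYY L=BOOW
After move 4 (U'): U=OWWG F=BOOG R=YGRR B=RGBB L=WROW
After move 5 (R): R=RYRG U=OOWG F=BYOY D=BBYR B=GGWB
After move 6 (U): U=WOGO F=RYOY R=GGRG B=WRWB L=BYOW
After move 7 (U): U=GWOO F=GGOY R=WRRG B=BYWB L=RYOW
Query 1: B[0] = B
Query 2: D[1] = B
Query 3: L[3] = W
Query 4: F[2] = O
Query 5: L[2] = O

Answer: B B W O O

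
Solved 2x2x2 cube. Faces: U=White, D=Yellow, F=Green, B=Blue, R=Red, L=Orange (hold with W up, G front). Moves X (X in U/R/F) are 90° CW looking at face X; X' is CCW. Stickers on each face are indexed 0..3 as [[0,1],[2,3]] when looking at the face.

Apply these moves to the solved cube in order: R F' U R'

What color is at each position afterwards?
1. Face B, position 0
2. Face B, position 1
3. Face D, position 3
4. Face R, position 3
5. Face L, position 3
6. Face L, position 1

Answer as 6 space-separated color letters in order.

After move 1 (R): R=RRRR U=WGWG F=GYGY D=YBYB B=WBWB
After move 2 (F'): F=YYGG U=WGRR R=BRYR D=OOYB L=OGOW
After move 3 (U): U=RWRG F=BRGG R=WBYR B=OGWB L=YYOW
After move 4 (R'): R=BRWY U=RWRO F=BWGG D=ORYG B=BGOB
Query 1: B[0] = B
Query 2: B[1] = G
Query 3: D[3] = G
Query 4: R[3] = Y
Query 5: L[3] = W
Query 6: L[1] = Y

Answer: B G G Y W Y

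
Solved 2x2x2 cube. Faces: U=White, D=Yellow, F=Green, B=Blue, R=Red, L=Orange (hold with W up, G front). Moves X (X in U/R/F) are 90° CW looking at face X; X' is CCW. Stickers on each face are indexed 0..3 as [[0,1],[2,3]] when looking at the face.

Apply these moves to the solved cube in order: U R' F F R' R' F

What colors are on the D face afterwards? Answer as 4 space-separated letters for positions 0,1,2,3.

After move 1 (U): U=WWWW F=RRGG R=BBRR B=OOBB L=GGOO
After move 2 (R'): R=BRBR U=WBWO F=RWGW D=YRYG B=YOYB
After move 3 (F): F=GRWW U=WBOG R=WROR D=BBYG L=GYOR
After move 4 (F): F=WGWR U=WBRY R=ORGR D=OWYG L=GBOB
After move 5 (R'): R=RROG U=WYRY F=WBWY D=OGYR B=GOWB
After move 6 (R'): R=RGRO U=WWRG F=WYWY D=OBYY B=ROGB
After move 7 (F): F=WWYY U=WWBB R=RGGO D=RRYY L=GOOB
Query: D face = RRYY

Answer: R R Y Y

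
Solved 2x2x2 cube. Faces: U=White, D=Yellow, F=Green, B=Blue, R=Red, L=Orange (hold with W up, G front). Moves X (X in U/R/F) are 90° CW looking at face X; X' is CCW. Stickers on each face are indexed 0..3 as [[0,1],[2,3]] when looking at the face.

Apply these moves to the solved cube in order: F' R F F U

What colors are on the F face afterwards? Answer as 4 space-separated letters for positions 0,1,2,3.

After move 1 (F'): F=GGGG U=WWRR R=YRYR D=OOYY L=OWOW
After move 2 (R): R=YYRR U=WGRG F=GOGY D=OBYB B=RBWB
After move 3 (F): F=GGYO U=WGWW R=RYGR D=RYYB L=OOOB
After move 4 (F): F=YGOG U=WGBO R=WYWR D=GRYB L=OROY
After move 5 (U): U=BWOG F=WYOG R=RBWR B=ORWB L=YGOY
Query: F face = WYOG

Answer: W Y O G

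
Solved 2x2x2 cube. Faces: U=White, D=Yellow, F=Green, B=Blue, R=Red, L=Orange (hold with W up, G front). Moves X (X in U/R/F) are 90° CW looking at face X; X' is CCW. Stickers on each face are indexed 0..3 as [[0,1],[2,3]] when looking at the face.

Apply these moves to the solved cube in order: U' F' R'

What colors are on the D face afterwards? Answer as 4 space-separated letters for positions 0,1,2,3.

Answer: B G Y G

Derivation:
After move 1 (U'): U=WWWW F=OOGG R=GGRR B=RRBB L=BBOO
After move 2 (F'): F=OGOG U=WWGR R=YGYR D=BOYY L=BWOW
After move 3 (R'): R=GRYY U=WBGR F=OWOR D=BGYG B=YROB
Query: D face = BGYG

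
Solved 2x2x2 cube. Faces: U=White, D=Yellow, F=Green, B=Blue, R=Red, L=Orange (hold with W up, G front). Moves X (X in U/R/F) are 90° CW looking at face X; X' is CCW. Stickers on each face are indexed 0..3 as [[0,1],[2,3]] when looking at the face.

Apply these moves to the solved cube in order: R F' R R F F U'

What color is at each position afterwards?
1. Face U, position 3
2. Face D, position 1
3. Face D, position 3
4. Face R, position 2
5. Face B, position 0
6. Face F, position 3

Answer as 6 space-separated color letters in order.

Answer: G R R G W Y

Derivation:
After move 1 (R): R=RRRR U=WGWG F=GYGY D=YBYB B=WBWB
After move 2 (F'): F=YYGG U=WGRR R=BRYR D=OOYB L=OGOW
After move 3 (R): R=YBRR U=WYRG F=YOGB D=OWYW B=RBGB
After move 4 (R): R=RYRB U=WORB F=YWGW D=OGYR B=GBYB
After move 5 (F): F=GYWW U=WOWG R=RYBB D=RRYR L=OOOG
After move 6 (F): F=WGWY U=WOGO R=WYGB D=BRYR L=OROR
After move 7 (U'): U=OOWG F=ORWY R=WGGB B=WYYB L=GBOR
Query 1: U[3] = G
Query 2: D[1] = R
Query 3: D[3] = R
Query 4: R[2] = G
Query 5: B[0] = W
Query 6: F[3] = Y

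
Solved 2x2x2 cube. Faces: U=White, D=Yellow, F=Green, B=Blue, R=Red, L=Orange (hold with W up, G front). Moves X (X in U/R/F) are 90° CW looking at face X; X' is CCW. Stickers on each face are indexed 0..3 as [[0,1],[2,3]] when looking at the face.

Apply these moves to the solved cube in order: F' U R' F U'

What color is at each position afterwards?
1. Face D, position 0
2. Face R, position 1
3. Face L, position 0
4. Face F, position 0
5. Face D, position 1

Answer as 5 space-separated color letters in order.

After move 1 (F'): F=GGGG U=WWRR R=YRYR D=OOYY L=OWOW
After move 2 (U): U=RWRW F=YRGG R=BBYR B=OWBB L=GGOW
After move 3 (R'): R=BRBY U=RBRO F=YWGW D=ORYG B=YWOB
After move 4 (F): F=GYWW U=RBWG R=RROY D=BBYG L=GOOR
After move 5 (U'): U=BGRW F=GOWW R=GYOY B=RROB L=YWOR
Query 1: D[0] = B
Query 2: R[1] = Y
Query 3: L[0] = Y
Query 4: F[0] = G
Query 5: D[1] = B

Answer: B Y Y G B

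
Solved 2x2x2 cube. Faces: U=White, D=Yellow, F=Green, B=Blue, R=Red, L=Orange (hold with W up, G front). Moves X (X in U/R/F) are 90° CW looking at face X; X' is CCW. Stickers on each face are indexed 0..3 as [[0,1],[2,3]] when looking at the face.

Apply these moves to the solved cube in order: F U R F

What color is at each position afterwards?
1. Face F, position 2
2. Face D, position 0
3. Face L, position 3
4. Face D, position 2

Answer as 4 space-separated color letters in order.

Answer: Y R B Y

Derivation:
After move 1 (F): F=GGGG U=WWOO R=WRWR D=RRYY L=OYOY
After move 2 (U): U=OWOW F=WRGG R=BBWR B=OYBB L=GGOY
After move 3 (R): R=WBRB U=OROG F=WRGY D=RBYO B=WYWB
After move 4 (F): F=GWYR U=ORYG R=OBGB D=RWYO L=GROB
Query 1: F[2] = Y
Query 2: D[0] = R
Query 3: L[3] = B
Query 4: D[2] = Y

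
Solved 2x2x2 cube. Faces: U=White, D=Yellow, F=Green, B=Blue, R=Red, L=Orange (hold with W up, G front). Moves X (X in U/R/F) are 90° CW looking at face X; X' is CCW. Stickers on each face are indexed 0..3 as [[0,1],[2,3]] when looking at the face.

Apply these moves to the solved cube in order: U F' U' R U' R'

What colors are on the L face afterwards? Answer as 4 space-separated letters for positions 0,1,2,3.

After move 1 (U): U=WWWW F=RRGG R=BBRR B=OOBB L=GGOO
After move 2 (F'): F=RGRG U=WWBR R=YBYR D=GOYY L=GWOW
After move 3 (U'): U=WRWB F=GWRG R=RGYR B=YBBB L=OOOW
After move 4 (R): R=YRRG U=WWWG F=GORY D=GBYY B=BBRB
After move 5 (U'): U=WGWW F=OORY R=GORG B=YRRB L=BBOW
After move 6 (R'): R=OGGR U=WRWY F=OGRW D=GOYY B=YRBB
Query: L face = BBOW

Answer: B B O W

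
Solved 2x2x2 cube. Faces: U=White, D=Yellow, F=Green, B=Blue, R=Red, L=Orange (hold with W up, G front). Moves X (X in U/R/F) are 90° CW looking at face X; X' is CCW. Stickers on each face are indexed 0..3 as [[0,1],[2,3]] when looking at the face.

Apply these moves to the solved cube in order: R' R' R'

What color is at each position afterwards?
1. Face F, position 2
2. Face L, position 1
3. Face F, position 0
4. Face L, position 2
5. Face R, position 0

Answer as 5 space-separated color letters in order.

Answer: G O G O R

Derivation:
After move 1 (R'): R=RRRR U=WBWB F=GWGW D=YGYG B=YBYB
After move 2 (R'): R=RRRR U=WYWY F=GBGB D=YWYW B=GBGB
After move 3 (R'): R=RRRR U=WGWG F=GYGY D=YBYB B=WBWB
Query 1: F[2] = G
Query 2: L[1] = O
Query 3: F[0] = G
Query 4: L[2] = O
Query 5: R[0] = R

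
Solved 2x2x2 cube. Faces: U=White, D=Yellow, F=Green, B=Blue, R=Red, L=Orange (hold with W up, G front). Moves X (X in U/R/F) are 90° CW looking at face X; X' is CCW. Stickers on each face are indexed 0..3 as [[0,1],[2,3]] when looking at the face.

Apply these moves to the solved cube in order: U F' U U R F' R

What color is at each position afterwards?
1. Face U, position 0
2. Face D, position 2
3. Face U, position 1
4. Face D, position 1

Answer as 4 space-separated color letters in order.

Answer: R Y Y B

Derivation:
After move 1 (U): U=WWWW F=RRGG R=BBRR B=OOBB L=GGOO
After move 2 (F'): F=RGRG U=WWBR R=YBYR D=GOYY L=GWOW
After move 3 (U): U=BWRW F=YBRG R=OOYR B=GWBB L=RGOW
After move 4 (U): U=RBWW F=OORG R=GWYR B=RGBB L=YBOW
After move 5 (R): R=YGRW U=ROWG F=OORY D=GBYR B=WGBB
After move 6 (F'): F=OYOR U=ROYR R=BGGW D=BWYR L=YGOW
After move 7 (R): R=GBWG U=RYYR F=OWOR D=BBYW B=RGOB
Query 1: U[0] = R
Query 2: D[2] = Y
Query 3: U[1] = Y
Query 4: D[1] = B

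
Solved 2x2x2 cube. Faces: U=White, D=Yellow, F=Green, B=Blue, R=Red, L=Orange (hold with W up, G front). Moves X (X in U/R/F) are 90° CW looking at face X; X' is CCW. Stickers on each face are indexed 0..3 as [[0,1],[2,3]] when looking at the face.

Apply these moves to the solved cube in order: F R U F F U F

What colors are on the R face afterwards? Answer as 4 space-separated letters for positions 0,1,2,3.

Answer: R Y W R

Derivation:
After move 1 (F): F=GGGG U=WWOO R=WRWR D=RRYY L=OYOY
After move 2 (R): R=WWRR U=WGOG F=GRGY D=RBYB B=OBWB
After move 3 (U): U=OWGG F=WWGY R=OBRR B=OYWB L=GROY
After move 4 (F): F=GWYW U=OWYR R=GBGR D=ROYB L=GROB
After move 5 (F): F=YGWW U=OWBR R=YBRR D=GGYB L=GROO
After move 6 (U): U=BORW F=YBWW R=OYRR B=GRWB L=YGOO
After move 7 (F): F=WYWB U=BOOG R=RYWR D=ROYB L=YGOG
Query: R face = RYWR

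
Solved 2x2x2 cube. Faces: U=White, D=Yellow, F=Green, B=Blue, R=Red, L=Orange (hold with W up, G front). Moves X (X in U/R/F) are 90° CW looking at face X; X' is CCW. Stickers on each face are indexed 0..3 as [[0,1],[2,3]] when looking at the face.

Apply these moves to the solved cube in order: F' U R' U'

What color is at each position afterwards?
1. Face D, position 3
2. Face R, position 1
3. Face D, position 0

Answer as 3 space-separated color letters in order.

Answer: G W O

Derivation:
After move 1 (F'): F=GGGG U=WWRR R=YRYR D=OOYY L=OWOW
After move 2 (U): U=RWRW F=YRGG R=BBYR B=OWBB L=GGOW
After move 3 (R'): R=BRBY U=RBRO F=YWGW D=ORYG B=YWOB
After move 4 (U'): U=BORR F=GGGW R=YWBY B=BROB L=YWOW
Query 1: D[3] = G
Query 2: R[1] = W
Query 3: D[0] = O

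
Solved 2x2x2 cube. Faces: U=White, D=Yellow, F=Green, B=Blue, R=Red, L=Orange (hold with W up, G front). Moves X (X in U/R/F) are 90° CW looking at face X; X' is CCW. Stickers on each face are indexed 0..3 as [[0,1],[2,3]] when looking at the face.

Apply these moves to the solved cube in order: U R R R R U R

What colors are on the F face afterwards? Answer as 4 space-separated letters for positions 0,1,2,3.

After move 1 (U): U=WWWW F=RRGG R=BBRR B=OOBB L=GGOO
After move 2 (R): R=RBRB U=WRWG F=RYGY D=YBYO B=WOWB
After move 3 (R): R=RRBB U=WYWY F=RBGO D=YWYW B=GORB
After move 4 (R): R=BRBR U=WBWO F=RWGW D=YRYG B=YOYB
After move 5 (R): R=BBRR U=WWWW F=RRGG D=YYYY B=OOBB
After move 6 (U): U=WWWW F=BBGG R=OORR B=GGBB L=RROO
After move 7 (R): R=RORO U=WBWG F=BYGY D=YBYG B=WGWB
Query: F face = BYGY

Answer: B Y G Y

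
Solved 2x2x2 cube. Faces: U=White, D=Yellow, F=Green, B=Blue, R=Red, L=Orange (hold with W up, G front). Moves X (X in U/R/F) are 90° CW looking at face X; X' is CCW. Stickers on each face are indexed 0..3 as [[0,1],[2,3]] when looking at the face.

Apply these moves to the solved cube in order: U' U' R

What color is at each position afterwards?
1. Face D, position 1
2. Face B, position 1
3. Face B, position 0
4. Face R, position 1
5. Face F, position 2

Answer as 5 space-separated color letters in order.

Answer: B G W O G

Derivation:
After move 1 (U'): U=WWWW F=OOGG R=GGRR B=RRBB L=BBOO
After move 2 (U'): U=WWWW F=BBGG R=OORR B=GGBB L=RROO
After move 3 (R): R=RORO U=WBWG F=BYGY D=YBYG B=WGWB
Query 1: D[1] = B
Query 2: B[1] = G
Query 3: B[0] = W
Query 4: R[1] = O
Query 5: F[2] = G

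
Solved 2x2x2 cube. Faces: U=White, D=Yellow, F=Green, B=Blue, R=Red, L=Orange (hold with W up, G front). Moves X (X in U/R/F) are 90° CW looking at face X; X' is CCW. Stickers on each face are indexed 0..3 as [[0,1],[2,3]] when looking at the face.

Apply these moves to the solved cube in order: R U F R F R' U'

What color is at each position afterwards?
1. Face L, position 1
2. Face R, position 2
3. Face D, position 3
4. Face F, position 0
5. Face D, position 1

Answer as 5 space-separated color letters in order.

Answer: O O W G G

Derivation:
After move 1 (R): R=RRRR U=WGWG F=GYGY D=YBYB B=WBWB
After move 2 (U): U=WWGG F=RRGY R=WBRR B=OOWB L=GYOO
After move 3 (F): F=GRYR U=WWOY R=GBGR D=RWYB L=GYOB
After move 4 (R): R=GGRB U=WROR F=GWYB D=RWYO B=YOWB
After move 5 (F): F=YGBW U=WRBY R=OGRB D=RGYO L=GROW
After move 6 (R'): R=GBOR U=WWBY F=YRBY D=RGYW B=OOGB
After move 7 (U'): U=WYWB F=GRBY R=YROR B=GBGB L=OOOW
Query 1: L[1] = O
Query 2: R[2] = O
Query 3: D[3] = W
Query 4: F[0] = G
Query 5: D[1] = G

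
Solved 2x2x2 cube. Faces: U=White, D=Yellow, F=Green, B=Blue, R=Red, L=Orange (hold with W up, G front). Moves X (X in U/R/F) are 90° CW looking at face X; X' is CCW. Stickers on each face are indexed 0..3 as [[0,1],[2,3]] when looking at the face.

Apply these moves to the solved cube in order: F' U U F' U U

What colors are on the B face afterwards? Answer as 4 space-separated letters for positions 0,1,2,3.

Answer: B G B B

Derivation:
After move 1 (F'): F=GGGG U=WWRR R=YRYR D=OOYY L=OWOW
After move 2 (U): U=RWRW F=YRGG R=BBYR B=OWBB L=GGOW
After move 3 (U): U=RRWW F=BBGG R=OWYR B=GGBB L=YROW
After move 4 (F'): F=BGBG U=RROY R=OWOR D=RWYY L=YWOW
After move 5 (U): U=ORYR F=OWBG R=GGOR B=YWBB L=BGOW
After move 6 (U): U=YORR F=GGBG R=YWOR B=BGBB L=OWOW
Query: B face = BGBB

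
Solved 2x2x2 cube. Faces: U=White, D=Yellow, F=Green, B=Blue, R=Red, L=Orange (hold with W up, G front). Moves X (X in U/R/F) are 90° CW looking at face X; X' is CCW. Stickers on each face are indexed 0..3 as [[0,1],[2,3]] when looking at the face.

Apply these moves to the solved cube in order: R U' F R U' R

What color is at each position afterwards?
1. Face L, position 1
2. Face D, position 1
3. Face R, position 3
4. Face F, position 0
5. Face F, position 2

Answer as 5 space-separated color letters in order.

Answer: R G G W Y

Derivation:
After move 1 (R): R=RRRR U=WGWG F=GYGY D=YBYB B=WBWB
After move 2 (U'): U=GGWW F=OOGY R=GYRR B=RRWB L=WBOO
After move 3 (F): F=GOYO U=GGOB R=WYWR D=RGYB L=WYOB
After move 4 (R): R=WWRY U=GOOO F=GGYB D=RWYR B=BRGB
After move 5 (U'): U=OOGO F=WYYB R=GGRY B=WWGB L=BROB
After move 6 (R): R=RGYG U=OYGB F=WWYR D=RGYW B=OWOB
Query 1: L[1] = R
Query 2: D[1] = G
Query 3: R[3] = G
Query 4: F[0] = W
Query 5: F[2] = Y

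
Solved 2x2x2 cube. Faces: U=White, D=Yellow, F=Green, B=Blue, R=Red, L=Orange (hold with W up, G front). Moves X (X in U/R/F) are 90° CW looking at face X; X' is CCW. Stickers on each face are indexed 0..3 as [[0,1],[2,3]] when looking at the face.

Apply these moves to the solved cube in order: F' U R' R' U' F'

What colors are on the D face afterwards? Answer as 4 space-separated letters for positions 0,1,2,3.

Answer: W W Y W

Derivation:
After move 1 (F'): F=GGGG U=WWRR R=YRYR D=OOYY L=OWOW
After move 2 (U): U=RWRW F=YRGG R=BBYR B=OWBB L=GGOW
After move 3 (R'): R=BRBY U=RBRO F=YWGW D=ORYG B=YWOB
After move 4 (R'): R=RYBB U=RORY F=YBGO D=OWYW B=GWRB
After move 5 (U'): U=OYRR F=GGGO R=YBBB B=RYRB L=GWOW
After move 6 (F'): F=GOGG U=OYYB R=WBOB D=WWYW L=GROR
Query: D face = WWYW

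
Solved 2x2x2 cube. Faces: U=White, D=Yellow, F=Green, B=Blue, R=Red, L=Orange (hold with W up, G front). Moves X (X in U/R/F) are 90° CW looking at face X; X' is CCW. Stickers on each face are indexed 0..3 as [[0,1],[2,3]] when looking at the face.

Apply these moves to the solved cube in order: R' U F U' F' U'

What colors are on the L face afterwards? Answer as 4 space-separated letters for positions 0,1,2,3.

Answer: B B O W

Derivation:
After move 1 (R'): R=RRRR U=WBWB F=GWGW D=YGYG B=YBYB
After move 2 (U): U=WWBB F=RRGW R=YBRR B=OOYB L=GWOO
After move 3 (F): F=GRWR U=WWOW R=BBBR D=RYYG L=GYOG
After move 4 (U'): U=WWWO F=GYWR R=GRBR B=BBYB L=OOOG
After move 5 (F'): F=YRGW U=WWGB R=YRRR D=OGYG L=OOOW
After move 6 (U'): U=WBWG F=OOGW R=YRRR B=YRYB L=BBOW
Query: L face = BBOW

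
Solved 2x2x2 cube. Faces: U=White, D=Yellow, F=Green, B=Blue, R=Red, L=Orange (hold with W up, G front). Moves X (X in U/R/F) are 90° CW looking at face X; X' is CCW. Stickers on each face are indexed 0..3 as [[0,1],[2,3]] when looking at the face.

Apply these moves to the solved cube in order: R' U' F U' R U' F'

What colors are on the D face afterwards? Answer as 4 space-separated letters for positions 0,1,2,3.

Answer: W G Y W

Derivation:
After move 1 (R'): R=RRRR U=WBWB F=GWGW D=YGYG B=YBYB
After move 2 (U'): U=BBWW F=OOGW R=GWRR B=RRYB L=YBOO
After move 3 (F): F=GOWO U=BBOB R=WWWR D=RGYG L=YYOG
After move 4 (U'): U=BBBO F=YYWO R=GOWR B=WWYB L=RROG
After move 5 (R): R=WGRO U=BYBO F=YGWG D=RYYW B=OWBB
After move 6 (U'): U=YOBB F=RRWG R=YGRO B=WGBB L=OWOG
After move 7 (F'): F=RGRW U=YOYR R=YGRO D=WGYW L=OBOB
Query: D face = WGYW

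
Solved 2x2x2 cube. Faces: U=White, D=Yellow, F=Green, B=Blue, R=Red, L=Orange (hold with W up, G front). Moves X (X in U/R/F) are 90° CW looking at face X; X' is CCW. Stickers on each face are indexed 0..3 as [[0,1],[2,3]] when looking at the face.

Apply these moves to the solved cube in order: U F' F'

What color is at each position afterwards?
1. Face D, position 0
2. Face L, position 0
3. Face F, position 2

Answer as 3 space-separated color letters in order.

After move 1 (U): U=WWWW F=RRGG R=BBRR B=OOBB L=GGOO
After move 2 (F'): F=RGRG U=WWBR R=YBYR D=GOYY L=GWOW
After move 3 (F'): F=GGRR U=WWYY R=OBGR D=WWYY L=GROB
Query 1: D[0] = W
Query 2: L[0] = G
Query 3: F[2] = R

Answer: W G R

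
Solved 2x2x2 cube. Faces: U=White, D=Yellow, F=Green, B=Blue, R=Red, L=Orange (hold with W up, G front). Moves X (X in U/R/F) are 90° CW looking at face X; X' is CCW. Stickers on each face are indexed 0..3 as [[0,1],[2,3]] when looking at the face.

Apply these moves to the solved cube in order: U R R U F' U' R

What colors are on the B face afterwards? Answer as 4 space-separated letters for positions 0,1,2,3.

Answer: G O B B

Derivation:
After move 1 (U): U=WWWW F=RRGG R=BBRR B=OOBB L=GGOO
After move 2 (R): R=RBRB U=WRWG F=RYGY D=YBYO B=WOWB
After move 3 (R): R=RRBB U=WYWY F=RBGO D=YWYW B=GORB
After move 4 (U): U=WWYY F=RRGO R=GOBB B=GGRB L=RBOO
After move 5 (F'): F=RORG U=WWGB R=WOYB D=BOYW L=RYOY
After move 6 (U'): U=WBWG F=RYRG R=ROYB B=WORB L=GGOY
After move 7 (R): R=YRBO U=WYWG F=RORW D=BRYW B=GOBB
Query: B face = GOBB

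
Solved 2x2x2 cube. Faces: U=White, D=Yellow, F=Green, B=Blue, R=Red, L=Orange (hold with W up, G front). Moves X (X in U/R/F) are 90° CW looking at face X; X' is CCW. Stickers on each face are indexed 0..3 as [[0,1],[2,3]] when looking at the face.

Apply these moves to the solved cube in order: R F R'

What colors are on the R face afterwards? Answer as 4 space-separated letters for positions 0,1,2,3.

Answer: R R W G

Derivation:
After move 1 (R): R=RRRR U=WGWG F=GYGY D=YBYB B=WBWB
After move 2 (F): F=GGYY U=WGOO R=WRGR D=RRYB L=OYOB
After move 3 (R'): R=RRWG U=WWOW F=GGYO D=RGYY B=BBRB
Query: R face = RRWG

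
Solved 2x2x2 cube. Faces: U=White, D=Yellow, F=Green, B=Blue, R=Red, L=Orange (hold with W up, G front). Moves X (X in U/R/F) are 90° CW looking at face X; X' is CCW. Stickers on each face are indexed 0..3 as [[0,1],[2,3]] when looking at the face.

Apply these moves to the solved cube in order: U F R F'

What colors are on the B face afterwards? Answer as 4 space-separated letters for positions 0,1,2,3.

After move 1 (U): U=WWWW F=RRGG R=BBRR B=OOBB L=GGOO
After move 2 (F): F=GRGR U=WWOG R=WBWR D=RBYY L=GYOY
After move 3 (R): R=WWRB U=WROR F=GBGY D=RBYO B=GOWB
After move 4 (F'): F=BYGG U=WRWR R=BWRB D=YYYO L=GROO
Query: B face = GOWB

Answer: G O W B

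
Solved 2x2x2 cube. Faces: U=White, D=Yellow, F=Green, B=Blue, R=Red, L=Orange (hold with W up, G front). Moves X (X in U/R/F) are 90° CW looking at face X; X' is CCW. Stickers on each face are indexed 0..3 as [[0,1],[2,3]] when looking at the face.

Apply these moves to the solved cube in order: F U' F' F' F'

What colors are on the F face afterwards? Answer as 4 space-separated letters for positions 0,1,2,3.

After move 1 (F): F=GGGG U=WWOO R=WRWR D=RRYY L=OYOY
After move 2 (U'): U=WOWO F=OYGG R=GGWR B=WRBB L=BBOY
After move 3 (F'): F=YGOG U=WOGW R=RGRR D=BYYY L=BOOW
After move 4 (F'): F=GGYO U=WORR R=YGBR D=OWYY L=BWOG
After move 5 (F'): F=GOGY U=WOYB R=WGOR D=WGYY L=BROR
Query: F face = GOGY

Answer: G O G Y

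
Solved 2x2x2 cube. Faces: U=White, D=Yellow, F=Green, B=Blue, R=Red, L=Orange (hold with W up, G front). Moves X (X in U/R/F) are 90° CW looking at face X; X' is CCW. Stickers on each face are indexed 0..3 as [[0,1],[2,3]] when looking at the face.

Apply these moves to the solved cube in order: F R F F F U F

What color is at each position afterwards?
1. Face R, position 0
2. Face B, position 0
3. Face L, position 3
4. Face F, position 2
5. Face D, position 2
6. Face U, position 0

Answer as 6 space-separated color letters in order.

After move 1 (F): F=GGGG U=WWOO R=WRWR D=RRYY L=OYOY
After move 2 (R): R=WWRR U=WGOG F=GRGY D=RBYB B=OBWB
After move 3 (F): F=GGYR U=WGYY R=OWGR D=RWYB L=OROB
After move 4 (F): F=YGRG U=WGBR R=YWYR D=GOYB L=OROW
After move 5 (F): F=RYGG U=WGWR R=BWRR D=YYYB L=OGOO
After move 6 (U): U=WWRG F=BWGG R=OBRR B=OGWB L=RYOO
After move 7 (F): F=GBGW U=WWOY R=RBGR D=ROYB L=RYOY
Query 1: R[0] = R
Query 2: B[0] = O
Query 3: L[3] = Y
Query 4: F[2] = G
Query 5: D[2] = Y
Query 6: U[0] = W

Answer: R O Y G Y W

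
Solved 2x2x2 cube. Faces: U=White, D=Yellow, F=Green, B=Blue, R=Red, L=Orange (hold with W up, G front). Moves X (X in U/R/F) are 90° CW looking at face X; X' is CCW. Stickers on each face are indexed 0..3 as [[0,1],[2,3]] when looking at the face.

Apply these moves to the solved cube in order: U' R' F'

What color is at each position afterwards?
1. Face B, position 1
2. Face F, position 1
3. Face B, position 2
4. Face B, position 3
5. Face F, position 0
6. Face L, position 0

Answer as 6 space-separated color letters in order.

Answer: R W Y B W B

Derivation:
After move 1 (U'): U=WWWW F=OOGG R=GGRR B=RRBB L=BBOO
After move 2 (R'): R=GRGR U=WBWR F=OWGW D=YOYG B=YRYB
After move 3 (F'): F=WWOG U=WBGG R=ORYR D=BOYG L=BROW
Query 1: B[1] = R
Query 2: F[1] = W
Query 3: B[2] = Y
Query 4: B[3] = B
Query 5: F[0] = W
Query 6: L[0] = B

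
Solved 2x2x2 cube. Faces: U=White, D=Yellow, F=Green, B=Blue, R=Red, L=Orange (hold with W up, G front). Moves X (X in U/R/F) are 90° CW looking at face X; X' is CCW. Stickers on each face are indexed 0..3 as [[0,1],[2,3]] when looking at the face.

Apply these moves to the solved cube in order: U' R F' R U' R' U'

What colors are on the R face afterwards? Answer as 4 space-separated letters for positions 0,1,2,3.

After move 1 (U'): U=WWWW F=OOGG R=GGRR B=RRBB L=BBOO
After move 2 (R): R=RGRG U=WOWG F=OYGY D=YBYR B=WRWB
After move 3 (F'): F=YYOG U=WORR R=BGYG D=BOYR L=BGOW
After move 4 (R): R=YBGG U=WYRG F=YOOR D=BWYW B=RROB
After move 5 (U'): U=YGWR F=BGOR R=YOGG B=YBOB L=RROW
After move 6 (R'): R=OGYG U=YOWY F=BGOR D=BGYR B=WBWB
After move 7 (U'): U=OYYW F=RROR R=BGYG B=OGWB L=WBOW
Query: R face = BGYG

Answer: B G Y G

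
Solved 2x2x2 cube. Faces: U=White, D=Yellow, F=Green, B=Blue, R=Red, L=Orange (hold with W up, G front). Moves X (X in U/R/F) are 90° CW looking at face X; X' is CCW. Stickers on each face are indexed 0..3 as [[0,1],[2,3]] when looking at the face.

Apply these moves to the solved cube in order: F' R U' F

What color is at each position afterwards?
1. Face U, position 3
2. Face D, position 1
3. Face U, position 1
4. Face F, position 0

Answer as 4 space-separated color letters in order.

After move 1 (F'): F=GGGG U=WWRR R=YRYR D=OOYY L=OWOW
After move 2 (R): R=YYRR U=WGRG F=GOGY D=OBYB B=RBWB
After move 3 (U'): U=GGWR F=OWGY R=GORR B=YYWB L=RBOW
After move 4 (F): F=GOYW U=GGWB R=WORR D=RGYB L=ROOB
Query 1: U[3] = B
Query 2: D[1] = G
Query 3: U[1] = G
Query 4: F[0] = G

Answer: B G G G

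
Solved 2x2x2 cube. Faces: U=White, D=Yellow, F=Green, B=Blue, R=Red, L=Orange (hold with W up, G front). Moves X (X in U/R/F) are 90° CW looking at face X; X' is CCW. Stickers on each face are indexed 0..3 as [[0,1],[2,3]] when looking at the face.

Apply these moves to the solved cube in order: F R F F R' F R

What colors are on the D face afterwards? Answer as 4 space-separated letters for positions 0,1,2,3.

Answer: Y O Y B

Derivation:
After move 1 (F): F=GGGG U=WWOO R=WRWR D=RRYY L=OYOY
After move 2 (R): R=WWRR U=WGOG F=GRGY D=RBYB B=OBWB
After move 3 (F): F=GGYR U=WGYY R=OWGR D=RWYB L=OROB
After move 4 (F): F=YGRG U=WGBR R=YWYR D=GOYB L=OROW
After move 5 (R'): R=WRYY U=WWBO F=YGRR D=GGYG B=BBOB
After move 6 (F): F=RYRG U=WWWR R=BROY D=YWYG L=OGOG
After move 7 (R): R=OBYR U=WYWG F=RWRG D=YOYB B=RBWB
Query: D face = YOYB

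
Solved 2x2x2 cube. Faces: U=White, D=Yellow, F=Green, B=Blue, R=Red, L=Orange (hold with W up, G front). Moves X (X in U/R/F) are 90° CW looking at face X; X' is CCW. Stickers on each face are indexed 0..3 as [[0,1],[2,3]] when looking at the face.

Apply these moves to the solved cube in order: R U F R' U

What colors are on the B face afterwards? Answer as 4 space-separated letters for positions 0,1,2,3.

After move 1 (R): R=RRRR U=WGWG F=GYGY D=YBYB B=WBWB
After move 2 (U): U=WWGG F=RRGY R=WBRR B=OOWB L=GYOO
After move 3 (F): F=GRYR U=WWOY R=GBGR D=RWYB L=GYOB
After move 4 (R'): R=BRGG U=WWOO F=GWYY D=RRYR B=BOWB
After move 5 (U): U=OWOW F=BRYY R=BOGG B=GYWB L=GWOB
Query: B face = GYWB

Answer: G Y W B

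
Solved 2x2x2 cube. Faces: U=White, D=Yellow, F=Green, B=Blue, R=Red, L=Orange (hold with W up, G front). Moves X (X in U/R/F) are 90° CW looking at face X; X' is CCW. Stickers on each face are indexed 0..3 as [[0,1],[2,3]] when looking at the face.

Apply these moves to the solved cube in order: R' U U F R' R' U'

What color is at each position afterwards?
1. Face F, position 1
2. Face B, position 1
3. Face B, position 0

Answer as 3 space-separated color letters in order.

Answer: Y W R

Derivation:
After move 1 (R'): R=RRRR U=WBWB F=GWGW D=YGYG B=YBYB
After move 2 (U): U=WWBB F=RRGW R=YBRR B=OOYB L=GWOO
After move 3 (U): U=BWBW F=YBGW R=OORR B=GWYB L=RROO
After move 4 (F): F=GYWB U=BWOR R=BOWR D=ROYG L=RYOG
After move 5 (R'): R=ORBW U=BYOG F=GWWR D=RYYB B=GWOB
After move 6 (R'): R=RWOB U=BOOG F=GYWG D=RWYR B=BWYB
After move 7 (U'): U=OGBO F=RYWG R=GYOB B=RWYB L=BWOG
Query 1: F[1] = Y
Query 2: B[1] = W
Query 3: B[0] = R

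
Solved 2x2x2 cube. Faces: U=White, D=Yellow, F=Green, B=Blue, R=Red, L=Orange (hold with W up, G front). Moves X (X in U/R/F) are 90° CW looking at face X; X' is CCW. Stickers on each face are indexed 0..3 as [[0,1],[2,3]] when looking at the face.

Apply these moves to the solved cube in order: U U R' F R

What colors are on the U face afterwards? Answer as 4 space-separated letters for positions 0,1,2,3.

Answer: W B O W

Derivation:
After move 1 (U): U=WWWW F=RRGG R=BBRR B=OOBB L=GGOO
After move 2 (U): U=WWWW F=BBGG R=OORR B=GGBB L=RROO
After move 3 (R'): R=OROR U=WBWG F=BWGW D=YBYG B=YGYB
After move 4 (F): F=GBWW U=WBOR R=WRGR D=OOYG L=RYOB
After move 5 (R): R=GWRR U=WBOW F=GOWG D=OYYY B=RGBB
Query: U face = WBOW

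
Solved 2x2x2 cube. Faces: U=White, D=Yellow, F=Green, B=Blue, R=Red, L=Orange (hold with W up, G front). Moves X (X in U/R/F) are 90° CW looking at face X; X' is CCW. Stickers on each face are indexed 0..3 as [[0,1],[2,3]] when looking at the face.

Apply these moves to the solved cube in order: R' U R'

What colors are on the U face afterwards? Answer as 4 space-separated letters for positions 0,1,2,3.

Answer: W Y B O

Derivation:
After move 1 (R'): R=RRRR U=WBWB F=GWGW D=YGYG B=YBYB
After move 2 (U): U=WWBB F=RRGW R=YBRR B=OOYB L=GWOO
After move 3 (R'): R=BRYR U=WYBO F=RWGB D=YRYW B=GOGB
Query: U face = WYBO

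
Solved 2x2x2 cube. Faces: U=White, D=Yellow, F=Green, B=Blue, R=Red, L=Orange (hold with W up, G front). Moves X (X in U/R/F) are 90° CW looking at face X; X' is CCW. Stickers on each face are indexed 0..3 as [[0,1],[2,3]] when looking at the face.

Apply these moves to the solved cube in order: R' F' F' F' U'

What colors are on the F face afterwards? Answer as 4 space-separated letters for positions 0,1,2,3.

After move 1 (R'): R=RRRR U=WBWB F=GWGW D=YGYG B=YBYB
After move 2 (F'): F=WWGG U=WBRR R=GRYR D=OOYG L=OBOW
After move 3 (F'): F=WGWG U=WBGY R=OROR D=BWYG L=OROR
After move 4 (F'): F=GGWW U=WBOO R=WRBR D=RRYG L=OYOG
After move 5 (U'): U=BOWO F=OYWW R=GGBR B=WRYB L=YBOG
Query: F face = OYWW

Answer: O Y W W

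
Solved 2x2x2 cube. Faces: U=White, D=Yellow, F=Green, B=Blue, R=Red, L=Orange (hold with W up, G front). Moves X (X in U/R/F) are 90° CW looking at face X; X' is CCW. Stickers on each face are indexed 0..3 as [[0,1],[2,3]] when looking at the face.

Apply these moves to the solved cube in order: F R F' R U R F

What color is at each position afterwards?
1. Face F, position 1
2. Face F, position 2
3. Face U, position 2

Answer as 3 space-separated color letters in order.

After move 1 (F): F=GGGG U=WWOO R=WRWR D=RRYY L=OYOY
After move 2 (R): R=WWRR U=WGOG F=GRGY D=RBYB B=OBWB
After move 3 (F'): F=RYGG U=WGWR R=BWRR D=YYYB L=OGOO
After move 4 (R): R=RBRW U=WYWG F=RYGB D=YWYO B=RBGB
After move 5 (U): U=WWGY F=RBGB R=RBRW B=OGGB L=RYOO
After move 6 (R): R=RRWB U=WBGB F=RWGO D=YGYO B=YGWB
After move 7 (F): F=GROW U=WBOY R=GRBB D=WRYO L=RYOG
Query 1: F[1] = R
Query 2: F[2] = O
Query 3: U[2] = O

Answer: R O O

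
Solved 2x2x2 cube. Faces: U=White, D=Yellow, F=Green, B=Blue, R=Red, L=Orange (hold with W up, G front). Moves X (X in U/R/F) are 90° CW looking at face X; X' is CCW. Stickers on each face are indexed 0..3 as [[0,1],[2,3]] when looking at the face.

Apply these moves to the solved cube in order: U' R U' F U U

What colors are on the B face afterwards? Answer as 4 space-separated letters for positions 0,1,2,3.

After move 1 (U'): U=WWWW F=OOGG R=GGRR B=RRBB L=BBOO
After move 2 (R): R=RGRG U=WOWG F=OYGY D=YBYR B=WRWB
After move 3 (U'): U=OGWW F=BBGY R=OYRG B=RGWB L=WROO
After move 4 (F): F=GBYB U=OGOR R=WYWG D=ROYR L=WYOB
After move 5 (U): U=OORG F=WYYB R=RGWG B=WYWB L=GBOB
After move 6 (U): U=ROGO F=RGYB R=WYWG B=GBWB L=WYOB
Query: B face = GBWB

Answer: G B W B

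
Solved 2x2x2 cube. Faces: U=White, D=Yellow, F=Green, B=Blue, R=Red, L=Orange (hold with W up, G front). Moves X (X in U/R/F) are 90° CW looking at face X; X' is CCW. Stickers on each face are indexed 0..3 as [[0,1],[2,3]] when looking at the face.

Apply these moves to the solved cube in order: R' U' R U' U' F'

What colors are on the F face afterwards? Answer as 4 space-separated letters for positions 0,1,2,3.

After move 1 (R'): R=RRRR U=WBWB F=GWGW D=YGYG B=YBYB
After move 2 (U'): U=BBWW F=OOGW R=GWRR B=RRYB L=YBOO
After move 3 (R): R=RGRW U=BOWW F=OGGG D=YYYR B=WRBB
After move 4 (U'): U=OWBW F=YBGG R=OGRW B=RGBB L=WROO
After move 5 (U'): U=WWOB F=WRGG R=YBRW B=OGBB L=RGOO
After move 6 (F'): F=RGWG U=WWYR R=YBYW D=GOYR L=RBOO
Query: F face = RGWG

Answer: R G W G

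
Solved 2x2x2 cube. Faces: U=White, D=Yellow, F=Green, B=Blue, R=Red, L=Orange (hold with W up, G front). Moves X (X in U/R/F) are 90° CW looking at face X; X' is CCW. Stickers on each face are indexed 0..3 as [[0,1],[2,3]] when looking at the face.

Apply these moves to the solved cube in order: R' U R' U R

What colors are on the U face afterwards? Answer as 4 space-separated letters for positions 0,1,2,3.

After move 1 (R'): R=RRRR U=WBWB F=GWGW D=YGYG B=YBYB
After move 2 (U): U=WWBB F=RRGW R=YBRR B=OOYB L=GWOO
After move 3 (R'): R=BRYR U=WYBO F=RWGB D=YRYW B=GOGB
After move 4 (U): U=BWOY F=BRGB R=GOYR B=GWGB L=RWOO
After move 5 (R): R=YGRO U=BROB F=BRGW D=YGYG B=YWWB
Query: U face = BROB

Answer: B R O B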